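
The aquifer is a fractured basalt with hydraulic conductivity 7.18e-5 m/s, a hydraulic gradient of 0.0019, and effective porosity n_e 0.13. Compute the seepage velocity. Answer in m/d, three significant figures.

K = 7.18e-5 m/s × 86400 s/d = 6.204 m/d
Darcy flux q = K·i = 6.204 × 0.0019 = 0.01179 m/d
v = Ki/n = 6.204·0.0019/0.13 = 0.09067 m/d

0.0907 m/d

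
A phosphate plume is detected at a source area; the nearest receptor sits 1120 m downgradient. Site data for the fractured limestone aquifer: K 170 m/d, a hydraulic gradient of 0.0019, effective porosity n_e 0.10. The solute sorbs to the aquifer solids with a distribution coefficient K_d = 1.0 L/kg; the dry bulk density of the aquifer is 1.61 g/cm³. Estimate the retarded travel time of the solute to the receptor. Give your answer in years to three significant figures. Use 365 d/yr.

16.2 years

Specific discharge q = 170 × 0.0019 = 0.3230 m/d
Average linear velocity = 0.3230 / 0.10 = 3.230 m/d
Retardation R = 1 + ρ_b·K_d/n = 1 + 1.61×1.0/0.10 = 17.10
Contaminant velocity v_c = v/R = 3.230/17.10 = 0.1889 m/d
t = L/v_c = 1120/0.1889 = 5929 d
   = 5929/365 = 16.2 yr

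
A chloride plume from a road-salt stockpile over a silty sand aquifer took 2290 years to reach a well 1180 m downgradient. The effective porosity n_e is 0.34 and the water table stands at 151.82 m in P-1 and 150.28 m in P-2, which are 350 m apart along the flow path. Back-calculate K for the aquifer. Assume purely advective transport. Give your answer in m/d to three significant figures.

Hydraulic gradient i = (151.82 − 150.28) / 350 = 1.54 / 350 = 0.004400
t = 2290 years = 835900 d
v = L / t = 1180 / 835900 = 0.001412 m/d
K = v · n / i = 0.001412 × 0.34 / 0.004400 = 0.109 m/d

0.109 m/d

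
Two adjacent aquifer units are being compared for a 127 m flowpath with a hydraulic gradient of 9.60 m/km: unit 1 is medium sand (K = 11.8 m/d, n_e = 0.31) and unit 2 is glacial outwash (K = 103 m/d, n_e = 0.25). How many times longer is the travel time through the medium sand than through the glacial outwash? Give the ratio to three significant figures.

Unit 1 (medium sand): v = 11.8×0.0096/0.31 = 0.3654 m/d, t = 127/0.3654 = 347.5 d
Unit 2 (glacial outwash): v = 103×0.0096/0.25 = 3.955 m/d, t = 127/3.955 = 32.11 d
t(medium sand) / t(glacial outwash) = 347.5/32.11 = 10.8

10.8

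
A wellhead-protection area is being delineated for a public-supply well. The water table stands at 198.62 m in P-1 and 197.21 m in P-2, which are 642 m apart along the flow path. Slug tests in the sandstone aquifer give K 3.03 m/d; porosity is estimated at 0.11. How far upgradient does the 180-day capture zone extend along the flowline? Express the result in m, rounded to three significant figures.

10.9 m

Hydraulic gradient i = (198.62 − 197.21) / 642 = 1.41 / 642 = 0.002196
Darcy flux q = K·i = 3.03 × 0.002196 = 0.006655 m/d
Seepage velocity v = q / n = 0.006655 / 0.11 = 0.06050 m/d
L = v × T = 0.06050 × 180 = 10.89 m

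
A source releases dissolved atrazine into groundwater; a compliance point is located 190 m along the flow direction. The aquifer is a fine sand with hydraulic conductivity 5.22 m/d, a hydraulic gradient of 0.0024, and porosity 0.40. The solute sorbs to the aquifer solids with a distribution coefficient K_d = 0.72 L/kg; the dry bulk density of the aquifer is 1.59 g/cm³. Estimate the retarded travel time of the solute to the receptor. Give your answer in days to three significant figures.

23400 days

q = Ki = 5.22 × 0.0024 = 0.01253 m/d
Seepage velocity v = q / n = 0.01253 / 0.40 = 0.03132 m/d
Retardation R = 1 + ρ_b·K_d/n = 1 + 1.59×0.72/0.40 = 3.862
Contaminant velocity v_c = v/R = 0.03132/3.862 = 0.008110 m/d
t = L/v_c = 190/0.008110 = 23430 d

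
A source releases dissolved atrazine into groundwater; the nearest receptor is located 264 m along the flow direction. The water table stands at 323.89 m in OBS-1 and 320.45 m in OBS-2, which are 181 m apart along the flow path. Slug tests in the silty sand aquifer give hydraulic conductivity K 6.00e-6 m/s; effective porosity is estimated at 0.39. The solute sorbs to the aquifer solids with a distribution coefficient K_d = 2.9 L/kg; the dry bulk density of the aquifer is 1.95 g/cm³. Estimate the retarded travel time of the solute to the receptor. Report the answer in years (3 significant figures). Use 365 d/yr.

Hydraulic gradient i = (323.89 − 320.45) / 181 = 3.44 / 181 = 0.01901
K = 6.00e-6 m/s × 86400 s/d = 0.5184 m/d
Darcy flux q = K·i = 0.5184 × 0.01901 = 0.009852 m/d
v = Ki/n = 0.5184·0.01901/0.39 = 0.02526 m/d
Retardation R = 1 + ρ_b·K_d/n = 1 + 1.95×2.9/0.39 = 15.50
Contaminant velocity v_c = v/R = 0.02526/15.50 = 0.001630 m/d
t = L/v_c = 264/0.001630 = 162000 d
   = 162000/365 = 444 yr

444 years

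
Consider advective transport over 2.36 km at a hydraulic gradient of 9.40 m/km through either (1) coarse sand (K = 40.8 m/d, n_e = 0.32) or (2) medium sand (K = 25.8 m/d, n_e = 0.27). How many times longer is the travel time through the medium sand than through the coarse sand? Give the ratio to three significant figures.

1.33

Unit 1 (coarse sand): v = 40.8×0.0094/0.32 = 1.199 m/d, t = 2360/1.199 = 1969 d
Unit 2 (medium sand): v = 25.8×0.0094/0.27 = 0.8982 m/d, t = 2360/0.8982 = 2627 d
t(medium sand) / t(coarse sand) = 2627/1969 = 1.33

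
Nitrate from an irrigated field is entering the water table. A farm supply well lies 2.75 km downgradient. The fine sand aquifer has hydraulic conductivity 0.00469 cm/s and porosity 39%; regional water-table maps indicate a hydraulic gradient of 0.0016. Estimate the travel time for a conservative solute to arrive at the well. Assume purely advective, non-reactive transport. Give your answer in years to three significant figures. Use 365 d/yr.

K = 0.00469 cm/s × 864 = 4.052 m/d
q = Ki = 4.052 × 0.0016 = 0.006483 m/d
Average linear velocity = 0.006483 / 0.39 = 0.01662 m/d
L = 2.75 km = 2750 m
t = L / v = 2750 / 0.01662 = 165400 d
   = 165400 / 365 = 453 yr

453 years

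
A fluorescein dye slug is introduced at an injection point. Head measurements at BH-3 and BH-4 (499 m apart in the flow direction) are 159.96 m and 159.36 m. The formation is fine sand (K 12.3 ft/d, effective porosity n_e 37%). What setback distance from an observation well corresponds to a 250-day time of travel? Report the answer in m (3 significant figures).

3.05 m

Hydraulic gradient i = (159.96 − 159.36) / 499 = 0.60 / 499 = 0.001202
K = 12.3 ft/d × 0.3048 = 3.749 m/d
Darcy flux q = K·i = 3.749 × 0.001202 = 0.004508 m/d
v = Ki/n = 3.749·0.001202/0.37 = 0.01218 m/d
L = v × T = 0.01218 × 250 = 3.046 m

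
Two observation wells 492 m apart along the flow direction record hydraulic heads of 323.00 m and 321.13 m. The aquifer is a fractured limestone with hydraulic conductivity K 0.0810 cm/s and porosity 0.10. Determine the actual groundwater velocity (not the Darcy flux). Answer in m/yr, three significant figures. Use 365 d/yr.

971 m/yr

Hydraulic gradient i = (323.00 − 321.13) / 492 = 1.87 / 492 = 0.003801
K = 0.0810 cm/s × 864 = 69.98 m/d
Darcy flux q = K·i = 69.98 × 0.003801 = 0.2660 m/d
Average linear velocity = 0.2660 / 0.10 = 2.660 m/d
   = 2.660 × 365 = 971 m/yr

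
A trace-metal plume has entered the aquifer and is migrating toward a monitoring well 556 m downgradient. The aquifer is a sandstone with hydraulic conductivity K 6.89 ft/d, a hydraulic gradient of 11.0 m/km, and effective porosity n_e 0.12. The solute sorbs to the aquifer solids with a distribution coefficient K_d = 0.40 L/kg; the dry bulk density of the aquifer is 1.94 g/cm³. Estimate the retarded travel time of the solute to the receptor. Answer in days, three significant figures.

21600 days

K = 6.89 ft/d × 0.3048 = 2.100 m/d
Specific discharge q = 2.100 × 0.011 = 0.02310 m/d
Seepage velocity v = q / n = 0.02310 / 0.12 = 0.1925 m/d
Retardation R = 1 + ρ_b·K_d/n = 1 + 1.94×0.40/0.12 = 7.467
Contaminant velocity v_c = v/R = 0.1925/7.467 = 0.02578 m/d
t = L/v_c = 556/0.02578 = 21570 d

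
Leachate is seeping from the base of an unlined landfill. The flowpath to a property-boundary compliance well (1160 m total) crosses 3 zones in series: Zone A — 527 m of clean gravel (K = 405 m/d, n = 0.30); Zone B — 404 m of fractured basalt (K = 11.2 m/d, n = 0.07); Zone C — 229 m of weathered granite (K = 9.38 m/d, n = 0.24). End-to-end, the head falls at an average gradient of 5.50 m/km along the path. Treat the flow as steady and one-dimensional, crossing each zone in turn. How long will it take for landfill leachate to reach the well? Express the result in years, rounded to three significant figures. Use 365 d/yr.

6.40 years

For zones in series the flux q is common to all zones; the equivalent conductivity is the harmonic (thickness-weighted) mean, K_eq = L_total / Σ(L_j/K_j).
Σ(L/K) = 527/405 + 404/11.2 + 229/9.38 = 1.301 + 36.07 + 24.41 = 61.79 d
K_eq = L_total / Σ(L/K) = 1160 / 61.79 = 18.77 m/d
q = K_eq · i = 18.77 × 0.0055 = 0.1033 m/d (same in every zone)
Zone A: v = q/n = 0.1033/0.30 = 0.3442 m/d → t_A = 527/0.3442 = 1531 d
Zone B: v = q/n = 0.1033/0.07 = 1.475 m/d → t_B = 404/1.475 = 273.9 d
Zone C: v = q/n = 0.1033/0.24 = 0.4302 m/d → t_C = 229/0.4302 = 532.3 d
Total t = 1531 + 273.9 + 532.3 = 2337 d
   = 2337 / 365 = 6.40 yr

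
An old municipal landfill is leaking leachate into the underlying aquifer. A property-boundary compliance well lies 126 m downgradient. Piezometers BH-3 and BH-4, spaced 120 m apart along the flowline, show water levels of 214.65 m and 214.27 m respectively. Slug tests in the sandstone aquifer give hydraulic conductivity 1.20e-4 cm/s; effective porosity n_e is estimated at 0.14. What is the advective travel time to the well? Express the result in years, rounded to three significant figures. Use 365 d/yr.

Hydraulic gradient i = (214.65 − 214.27) / 120 = 0.38 / 120 = 0.003167
K = 1.20e-4 cm/s × 864 = 0.1037 m/d
Specific discharge q = 0.1037 × 0.003167 = 3.283e-4 m/d
v_s = q/n_e = 3.283e-4/0.14 = 0.002345 m/d
t = L / v = 126 / 0.002345 = 53730 d
   = 53730 / 365 = 147 yr

147 years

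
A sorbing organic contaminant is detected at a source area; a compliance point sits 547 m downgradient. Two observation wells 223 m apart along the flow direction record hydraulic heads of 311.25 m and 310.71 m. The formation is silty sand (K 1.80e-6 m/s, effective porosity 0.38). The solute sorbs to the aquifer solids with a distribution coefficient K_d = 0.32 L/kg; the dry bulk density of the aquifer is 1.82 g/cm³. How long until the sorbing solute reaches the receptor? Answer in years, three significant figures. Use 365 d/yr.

Hydraulic gradient i = (311.25 − 310.71) / 223 = 0.54 / 223 = 0.002422
K = 1.80e-6 m/s × 86400 s/d = 0.1555 m/d
Darcy flux q = K·i = 0.1555 × 0.002422 = 3.766e-4 m/d
Average linear velocity = 3.766e-4 / 0.38 = 9.910e-4 m/d
Retardation R = 1 + ρ_b·K_d/n = 1 + 1.82×0.32/0.38 = 2.533
Contaminant velocity v_c = v/R = 9.910e-4/2.533 = 3.913e-4 m/d
t = L/v_c = 547/3.913e-4 = 1.398e6 d
   = 1.398e6/365 = 3830 yr

3830 years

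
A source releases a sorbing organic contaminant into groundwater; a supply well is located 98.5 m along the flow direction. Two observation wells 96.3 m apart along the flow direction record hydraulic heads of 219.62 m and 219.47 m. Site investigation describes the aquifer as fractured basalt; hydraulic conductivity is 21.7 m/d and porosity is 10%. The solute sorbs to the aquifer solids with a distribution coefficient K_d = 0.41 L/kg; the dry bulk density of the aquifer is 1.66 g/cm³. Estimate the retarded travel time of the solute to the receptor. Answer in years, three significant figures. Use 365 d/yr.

Hydraulic gradient i = (219.62 − 219.47) / 96.3 = 0.15 / 96.3 = 0.001558
q = Ki = 21.7 × 0.001558 = 0.03380 m/d
Seepage velocity v = q / n = 0.03380 / 0.10 = 0.3380 m/d
Retardation R = 1 + ρ_b·K_d/n = 1 + 1.66×0.41/0.10 = 7.806
Contaminant velocity v_c = v/R = 0.3380/7.806 = 0.04330 m/d
t = L/v_c = 98.5/0.04330 = 2275 d
   = 2275/365 = 6.23 yr

6.23 years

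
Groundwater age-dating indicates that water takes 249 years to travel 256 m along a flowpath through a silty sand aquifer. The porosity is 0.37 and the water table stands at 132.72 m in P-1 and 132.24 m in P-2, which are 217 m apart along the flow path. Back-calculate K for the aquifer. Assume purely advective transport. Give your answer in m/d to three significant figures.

Hydraulic gradient i = (132.72 − 132.24) / 217 = 0.48 / 217 = 0.002212
t = 249 years = 90890 d
v = L / t = 256 / 90890 = 0.002817 m/d
K = v · n / i = 0.002817 × 0.37 / 0.002212 = 0.471 m/d

0.471 m/d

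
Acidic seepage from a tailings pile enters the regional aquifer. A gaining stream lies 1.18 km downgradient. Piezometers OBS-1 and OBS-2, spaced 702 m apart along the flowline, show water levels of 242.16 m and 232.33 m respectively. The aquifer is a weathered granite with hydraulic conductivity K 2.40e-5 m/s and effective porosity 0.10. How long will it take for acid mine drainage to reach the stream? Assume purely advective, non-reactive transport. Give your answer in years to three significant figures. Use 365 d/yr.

Hydraulic gradient i = (242.16 − 232.33) / 702 = 9.83 / 702 = 0.01400
K = 2.40e-5 m/s × 86400 s/d = 2.074 m/d
Darcy flux q = K·i = 2.074 × 0.01400 = 0.02904 m/d
v_s = q/n_e = 0.02904/0.10 = 0.2904 m/d
L = 1.18 km = 1180 m
t = L / v = 1180 / 0.2904 = 4064 d
   = 4064 / 365 = 11.1 yr

11.1 years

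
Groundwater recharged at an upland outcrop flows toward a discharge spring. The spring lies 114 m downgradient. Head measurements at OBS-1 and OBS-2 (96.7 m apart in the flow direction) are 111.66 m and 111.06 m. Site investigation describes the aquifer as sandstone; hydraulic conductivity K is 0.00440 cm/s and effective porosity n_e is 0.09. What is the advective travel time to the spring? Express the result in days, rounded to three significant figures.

Hydraulic gradient i = (111.66 − 111.06) / 96.7 = 0.60 / 96.7 = 0.006205
K = 0.00440 cm/s × 864 = 3.802 m/d
Specific discharge q = 3.802 × 0.006205 = 0.02359 m/d
v_s = q/n_e = 0.02359/0.09 = 0.2621 m/d
t = L / v = 114 / 0.2621 = 435.0 d

435 days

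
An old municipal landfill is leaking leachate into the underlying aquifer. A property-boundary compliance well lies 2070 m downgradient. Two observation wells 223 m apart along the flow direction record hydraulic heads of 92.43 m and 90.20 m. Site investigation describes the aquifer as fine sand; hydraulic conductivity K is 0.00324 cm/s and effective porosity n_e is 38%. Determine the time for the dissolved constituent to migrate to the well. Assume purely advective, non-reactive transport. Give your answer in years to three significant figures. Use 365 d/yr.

77.0 years

Hydraulic gradient i = (92.43 − 90.20) / 223 = 2.23 / 223 = 0.01000
K = 0.00324 cm/s × 864 = 2.799 m/d
Specific discharge q = 2.799 × 0.01000 = 0.02799 m/d
v_s = q/n_e = 0.02799/0.38 = 0.07367 m/d
t = L / v = 2070 / 0.07367 = 28100 d
   = 28100 / 365 = 77.0 yr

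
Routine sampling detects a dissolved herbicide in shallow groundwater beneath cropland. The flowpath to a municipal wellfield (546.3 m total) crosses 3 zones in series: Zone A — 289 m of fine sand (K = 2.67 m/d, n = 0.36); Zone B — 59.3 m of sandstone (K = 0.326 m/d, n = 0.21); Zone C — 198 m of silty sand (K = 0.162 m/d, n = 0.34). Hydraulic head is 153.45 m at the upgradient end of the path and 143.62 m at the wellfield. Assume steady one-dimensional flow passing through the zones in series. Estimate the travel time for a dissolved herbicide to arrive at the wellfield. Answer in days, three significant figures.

Total head drop ΔH = 153.45 − 143.62 = 9.83 m
Continuity: the same q passes through each zone, so ΔH = q·Σ(L_j/K_j) — the zones act as resistances in series.
Σ(L/K) = 289/2.67 + 59.3/0.326 + 198/0.162 = 108.2 + 181.9 + 1222 = 1512 d
q = ΔH / Σ(L/K) = 9.83 / 1512 = 0.006500 m/d (same in every zone)
Zone A: v = q/n = 0.006500/0.36 = 0.01805 m/d → t_A = 289/0.01805 = 16010 d
Zone B: v = q/n = 0.006500/0.21 = 0.03095 m/d → t_B = 59.3/0.03095 = 1916 d
Zone C: v = q/n = 0.006500/0.34 = 0.01912 m/d → t_C = 198/0.01912 = 10360 d
Total t = 16010 + 1916 + 10360 = 28280 d

28300 days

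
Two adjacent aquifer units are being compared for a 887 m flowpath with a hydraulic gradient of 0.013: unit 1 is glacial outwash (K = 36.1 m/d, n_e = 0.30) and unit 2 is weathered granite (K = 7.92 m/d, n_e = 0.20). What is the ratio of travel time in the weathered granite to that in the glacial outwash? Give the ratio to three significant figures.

Unit 1 (glacial outwash): v = 36.1×0.013/0.30 = 1.564 m/d, t = 887/1.564 = 567.0 d
Unit 2 (weathered granite): v = 7.92×0.013/0.20 = 0.5148 m/d, t = 887/0.5148 = 1723 d
t(weathered granite) / t(glacial outwash) = 1723/567.0 = 3.04

3.04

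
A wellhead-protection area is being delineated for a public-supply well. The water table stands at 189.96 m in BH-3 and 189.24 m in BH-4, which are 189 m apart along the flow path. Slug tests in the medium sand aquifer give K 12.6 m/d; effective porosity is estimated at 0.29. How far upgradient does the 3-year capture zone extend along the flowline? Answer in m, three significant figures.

181 m

Hydraulic gradient i = (189.96 − 189.24) / 189 = 0.72 / 189 = 0.003810
Specific discharge q = 12.6 × 0.003810 = 0.04800 m/d
Average linear velocity = 0.04800 / 0.29 = 0.1655 m/d
T = 3 yr × 365 = 1095 d
L = v × T = 0.1655 × 1095 = 181.2 m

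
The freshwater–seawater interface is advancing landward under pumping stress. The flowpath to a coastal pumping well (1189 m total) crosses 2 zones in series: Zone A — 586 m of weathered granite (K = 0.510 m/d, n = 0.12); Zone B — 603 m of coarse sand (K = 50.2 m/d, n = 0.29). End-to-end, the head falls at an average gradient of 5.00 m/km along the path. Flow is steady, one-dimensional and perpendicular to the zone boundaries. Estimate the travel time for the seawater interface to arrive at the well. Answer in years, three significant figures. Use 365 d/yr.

131 years

For zones in series the flux q is common to all zones; the equivalent conductivity is the harmonic (thickness-weighted) mean, K_eq = L_total / Σ(L_j/K_j).
Σ(L/K) = 586/0.510 + 603/50.2 = 1149 + 12.01 = 1161 d
K_eq = L_total / Σ(L/K) = 1189 / 1161 = 1.024 m/d
q = K_eq · i = 1.024 × 0.0050 = 0.005120 m/d (same in every zone)
Zone A: v = q/n = 0.005120/0.12 = 0.04267 m/d → t_A = 586/0.04267 = 13730 d
Zone B: v = q/n = 0.005120/0.29 = 0.01766 m/d → t_B = 603/0.01766 = 34150 d
Total t = 13730 + 34150 = 47880 d
   = 47880 / 365 = 131 yr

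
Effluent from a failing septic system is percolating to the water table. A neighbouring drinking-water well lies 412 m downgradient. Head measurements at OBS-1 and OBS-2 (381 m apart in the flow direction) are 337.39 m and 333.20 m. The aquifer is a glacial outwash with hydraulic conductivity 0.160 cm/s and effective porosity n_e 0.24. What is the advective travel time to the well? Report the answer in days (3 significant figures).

Hydraulic gradient i = (337.39 − 333.20) / 381 = 4.19 / 381 = 0.01100
K = 0.160 cm/s × 864 = 138.2 m/d
q = Ki = 138.2 × 0.01100 = 1.520 m/d
Seepage velocity v = q / n = 1.520 / 0.24 = 6.334 m/d
t = L / v = 412 / 6.334 = 65.04 d

65.0 days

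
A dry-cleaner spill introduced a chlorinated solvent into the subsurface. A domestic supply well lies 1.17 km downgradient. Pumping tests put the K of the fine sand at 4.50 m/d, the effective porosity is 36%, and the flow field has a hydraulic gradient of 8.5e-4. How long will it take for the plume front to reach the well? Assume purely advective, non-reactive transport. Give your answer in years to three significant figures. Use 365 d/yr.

Darcy flux q = K·i = 4.50 × 8.5e-4 = 0.003825 m/d
v_s = q/n_e = 0.003825/0.36 = 0.01063 m/d
L = 1.17 km = 1170 m
t = L / v = 1170 / 0.01063 = 110100 d
   = 110100 / 365 = 302 yr

302 years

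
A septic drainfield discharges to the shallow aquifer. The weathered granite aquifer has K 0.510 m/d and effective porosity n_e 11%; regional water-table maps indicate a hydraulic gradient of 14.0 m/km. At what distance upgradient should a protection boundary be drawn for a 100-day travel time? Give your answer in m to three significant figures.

q = Ki = 0.510 × 0.014 = 0.007140 m/d
Seepage velocity v = q / n = 0.007140 / 0.11 = 0.06491 m/d
L = v × T = 0.06491 × 100 = 6.491 m

6.49 m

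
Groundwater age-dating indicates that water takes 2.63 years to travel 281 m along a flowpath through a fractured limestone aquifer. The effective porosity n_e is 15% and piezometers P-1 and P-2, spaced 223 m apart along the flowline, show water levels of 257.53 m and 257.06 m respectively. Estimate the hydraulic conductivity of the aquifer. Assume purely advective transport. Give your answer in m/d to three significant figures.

Hydraulic gradient i = (257.53 − 257.06) / 223 = 0.47 / 223 = 0.002108
t = 2.63 years = 959.9 d
v = L / t = 281 / 959.9 = 0.2927 m/d
K = v · n / i = 0.2927 × 0.15 / 0.002108 = 20.8 m/d

20.8 m/d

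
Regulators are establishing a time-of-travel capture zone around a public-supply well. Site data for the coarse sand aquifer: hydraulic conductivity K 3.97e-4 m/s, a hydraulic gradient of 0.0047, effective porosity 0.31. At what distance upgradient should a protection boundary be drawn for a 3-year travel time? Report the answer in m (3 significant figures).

K = 3.97e-4 m/s × 86400 s/d = 34.30 m/d
Darcy flux q = K·i = 34.30 × 0.0047 = 0.1612 m/d
v = Ki/n = 34.30·0.0047/0.31 = 0.5200 m/d
T = 3 yr × 365 = 1095 d
L = v × T = 0.5200 × 1095 = 569.4 m

569 m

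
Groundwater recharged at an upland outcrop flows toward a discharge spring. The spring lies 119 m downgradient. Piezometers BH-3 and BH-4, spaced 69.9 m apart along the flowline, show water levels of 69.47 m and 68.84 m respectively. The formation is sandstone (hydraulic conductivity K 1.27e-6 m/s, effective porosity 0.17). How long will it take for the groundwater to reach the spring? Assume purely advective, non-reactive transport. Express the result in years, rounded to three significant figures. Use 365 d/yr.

Hydraulic gradient i = (69.47 − 68.84) / 69.9 = 0.63 / 69.9 = 0.009013
K = 1.27e-6 m/s × 86400 s/d = 0.1097 m/d
Darcy flux q = K·i = 0.1097 × 0.009013 = 9.890e-4 m/d
Average linear velocity = 9.890e-4 / 0.17 = 0.005817 m/d
t = L / v = 119 / 0.005817 = 20460 d
   = 20460 / 365 = 56.0 yr

56.0 years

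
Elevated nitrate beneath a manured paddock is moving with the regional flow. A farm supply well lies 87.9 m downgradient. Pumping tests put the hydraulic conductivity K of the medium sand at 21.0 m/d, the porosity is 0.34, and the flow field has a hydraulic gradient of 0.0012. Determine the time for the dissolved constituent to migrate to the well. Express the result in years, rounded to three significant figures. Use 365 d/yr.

q = Ki = 21.0 × 0.0012 = 0.02520 m/d
Seepage velocity v = q / n = 0.02520 / 0.34 = 0.07412 m/d
t = L / v = 87.9 / 0.07412 = 1186 d
   = 1186 / 365 = 3.25 yr

3.25 years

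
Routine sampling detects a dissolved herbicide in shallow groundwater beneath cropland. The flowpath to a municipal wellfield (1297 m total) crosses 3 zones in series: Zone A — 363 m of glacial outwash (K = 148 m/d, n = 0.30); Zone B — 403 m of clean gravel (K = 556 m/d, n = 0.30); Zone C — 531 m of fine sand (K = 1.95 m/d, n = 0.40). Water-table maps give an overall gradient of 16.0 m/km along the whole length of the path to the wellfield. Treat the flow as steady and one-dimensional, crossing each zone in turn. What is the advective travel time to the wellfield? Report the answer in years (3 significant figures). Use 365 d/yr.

16.1 years

For zones in series the flux q is common to all zones; the equivalent conductivity is the harmonic (thickness-weighted) mean, K_eq = L_total / Σ(L_j/K_j).
Σ(L/K) = 363/148 + 403/556 + 531/1.95 = 2.453 + 0.7248 + 272.3 = 275.5 d
K_eq = L_total / Σ(L/K) = 1297 / 275.5 = 4.708 m/d
q = K_eq · i = 4.708 × 0.016 = 0.07533 m/d (same in every zone)
Zone A: v = q/n = 0.07533/0.30 = 0.2511 m/d → t_A = 363/0.2511 = 1446 d
Zone B: v = q/n = 0.07533/0.30 = 0.2511 m/d → t_B = 403/0.2511 = 1605 d
Zone C: v = q/n = 0.07533/0.40 = 0.1883 m/d → t_C = 531/0.1883 = 2820 d
Total t = 1446 + 1605 + 2820 = 5870 d
   = 5870 / 365 = 16.1 yr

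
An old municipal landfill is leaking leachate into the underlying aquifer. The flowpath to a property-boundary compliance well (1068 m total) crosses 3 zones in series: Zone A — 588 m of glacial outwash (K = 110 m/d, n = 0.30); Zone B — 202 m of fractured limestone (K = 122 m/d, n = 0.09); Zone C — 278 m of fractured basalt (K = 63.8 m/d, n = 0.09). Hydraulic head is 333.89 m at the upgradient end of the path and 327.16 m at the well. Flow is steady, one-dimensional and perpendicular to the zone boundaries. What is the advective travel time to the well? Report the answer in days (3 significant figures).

371 days

Total head drop ΔH = 333.89 − 327.16 = 6.73 m
Steady 1-D flow in series ⇒ the Darcy flux q is identical in every zone and the zone head losses add (resistances L/K in series).
Σ(L/K) = 588/110 + 202/122 + 278/63.8 = 5.345 + 1.656 + 4.357 = 11.36 d
q = ΔH / Σ(L/K) = 6.73 / 11.36 = 0.5925 m/d (same in every zone)
Zone A: v = q/n = 0.5925/0.30 = 1.975 m/d → t_A = 588/1.975 = 297.7 d
Zone B: v = q/n = 0.5925/0.09 = 6.583 m/d → t_B = 202/6.583 = 30.68 d
Zone C: v = q/n = 0.5925/0.09 = 6.583 m/d → t_C = 278/6.583 = 42.23 d
Total t = 297.7 + 30.68 + 42.23 = 370.6 d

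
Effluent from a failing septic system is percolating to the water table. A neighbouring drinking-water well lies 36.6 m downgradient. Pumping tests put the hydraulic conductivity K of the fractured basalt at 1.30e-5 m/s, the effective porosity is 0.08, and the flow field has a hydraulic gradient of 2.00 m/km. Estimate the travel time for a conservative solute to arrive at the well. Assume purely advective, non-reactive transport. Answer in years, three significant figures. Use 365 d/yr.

K = 1.30e-5 m/s × 86400 s/d = 1.123 m/d
q = Ki = 1.123 × 0.0020 = 0.002246 m/d
v_s = q/n_e = 0.002246/0.08 = 0.02808 m/d
t = L / v = 36.6 / 0.02808 = 1303 d
   = 1303 / 365 = 3.57 yr

3.57 years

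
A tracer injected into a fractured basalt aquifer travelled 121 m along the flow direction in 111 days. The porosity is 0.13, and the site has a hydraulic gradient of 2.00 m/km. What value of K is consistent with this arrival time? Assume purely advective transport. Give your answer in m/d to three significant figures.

v = L / t = 121 / 111 = 1.090 m/d
K = v · n / i = 1.090 × 0.13 / 0.0020 = 70.9 m/d

70.9 m/d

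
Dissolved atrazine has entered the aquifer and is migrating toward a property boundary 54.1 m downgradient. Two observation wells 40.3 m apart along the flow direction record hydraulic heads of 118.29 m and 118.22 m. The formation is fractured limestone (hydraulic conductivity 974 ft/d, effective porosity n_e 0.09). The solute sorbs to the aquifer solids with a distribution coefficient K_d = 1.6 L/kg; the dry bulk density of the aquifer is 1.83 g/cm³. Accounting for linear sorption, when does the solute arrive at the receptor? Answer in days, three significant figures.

317 days

Hydraulic gradient i = (118.29 − 118.22) / 40.3 = 0.07 / 40.3 = 0.001737
K = 974 ft/d × 0.3048 = 296.9 m/d
Specific discharge q = 296.9 × 0.001737 = 0.5157 m/d
Seepage velocity v = q / n = 0.5157 / 0.09 = 5.730 m/d
Retardation R = 1 + ρ_b·K_d/n = 1 + 1.83×1.6/0.09 = 33.53
Contaminant velocity v_c = v/R = 5.730/33.53 = 0.1709 m/d
t = L/v_c = 54.1/0.1709 = 316.6 d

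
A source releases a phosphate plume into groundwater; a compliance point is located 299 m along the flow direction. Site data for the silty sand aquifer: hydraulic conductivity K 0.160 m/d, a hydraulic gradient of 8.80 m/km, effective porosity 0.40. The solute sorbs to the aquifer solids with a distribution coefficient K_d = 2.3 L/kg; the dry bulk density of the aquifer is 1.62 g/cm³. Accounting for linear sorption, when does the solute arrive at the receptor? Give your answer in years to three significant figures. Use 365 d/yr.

Specific discharge q = 0.160 × 0.0088 = 0.001408 m/d
v = Ki/n = 0.160·0.0088/0.40 = 0.003520 m/d
Retardation R = 1 + ρ_b·K_d/n = 1 + 1.62×2.3/0.40 = 10.32
Contaminant velocity v_c = v/R = 0.003520/10.32 = 3.413e-4 m/d
t = L/v_c = 299/3.413e-4 = 876200 d
   = 876200/365 = 2400 yr

2400 years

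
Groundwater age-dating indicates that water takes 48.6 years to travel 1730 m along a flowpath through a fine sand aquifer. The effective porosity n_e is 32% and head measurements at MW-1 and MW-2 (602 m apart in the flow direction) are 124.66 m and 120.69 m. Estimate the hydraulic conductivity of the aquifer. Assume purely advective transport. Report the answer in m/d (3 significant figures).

Hydraulic gradient i = (124.66 − 120.69) / 602 = 3.97 / 602 = 0.006595
t = 48.6 years = 17740 d
v = L / t = 1730 / 17740 = 0.09753 m/d
K = v · n / i = 0.09753 × 0.32 / 0.006595 = 4.73 m/d

4.73 m/d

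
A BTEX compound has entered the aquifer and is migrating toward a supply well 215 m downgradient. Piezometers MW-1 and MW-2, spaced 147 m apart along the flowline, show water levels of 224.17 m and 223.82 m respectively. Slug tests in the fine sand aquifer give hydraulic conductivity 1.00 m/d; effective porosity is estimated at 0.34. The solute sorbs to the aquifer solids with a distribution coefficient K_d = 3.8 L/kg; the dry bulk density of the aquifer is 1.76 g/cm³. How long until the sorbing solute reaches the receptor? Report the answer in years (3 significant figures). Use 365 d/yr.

Hydraulic gradient i = (224.17 − 223.82) / 147 = 0.35 / 147 = 0.002381
q = Ki = 1.00 × 0.002381 = 0.002381 m/d
v_s = q/n_e = 0.002381/0.34 = 0.007003 m/d
Retardation R = 1 + ρ_b·K_d/n = 1 + 1.76×3.8/0.34 = 20.67
Contaminant velocity v_c = v/R = 0.007003/20.67 = 3.388e-4 m/d
t = L/v_c = 215/3.388e-4 = 634600 d
   = 634600/365 = 1740 yr

1740 years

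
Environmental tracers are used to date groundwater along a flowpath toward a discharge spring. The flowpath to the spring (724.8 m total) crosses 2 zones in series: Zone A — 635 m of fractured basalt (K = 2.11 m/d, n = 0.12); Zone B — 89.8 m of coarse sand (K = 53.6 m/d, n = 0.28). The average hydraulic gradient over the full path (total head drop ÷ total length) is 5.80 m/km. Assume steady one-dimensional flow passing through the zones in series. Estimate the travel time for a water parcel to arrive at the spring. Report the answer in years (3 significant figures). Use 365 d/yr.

20.0 years

For zones in series the flux q is common to all zones; the equivalent conductivity is the harmonic (thickness-weighted) mean, K_eq = L_total / Σ(L_j/K_j).
Σ(L/K) = 635/2.11 + 89.8/53.6 = 300.9 + 1.675 = 302.6 d
K_eq = L_total / Σ(L/K) = 724.8 / 302.6 = 2.395 m/d
q = K_eq · i = 2.395 × 0.0058 = 0.01389 m/d (same in every zone)
Zone A: v = q/n = 0.01389/0.12 = 0.1158 m/d → t_A = 635/0.1158 = 5485 d
Zone B: v = q/n = 0.01389/0.28 = 0.04961 m/d → t_B = 89.8/0.04961 = 1810 d
Total t = 5485 + 1810 = 7295 d
   = 7295 / 365 = 20.0 yr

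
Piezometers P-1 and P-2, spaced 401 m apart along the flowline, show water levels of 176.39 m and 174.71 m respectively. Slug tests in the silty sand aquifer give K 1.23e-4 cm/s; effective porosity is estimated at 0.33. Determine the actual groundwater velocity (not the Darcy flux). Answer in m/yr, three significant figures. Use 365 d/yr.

Hydraulic gradient i = (176.39 − 174.71) / 401 = 1.68 / 401 = 0.004190
K = 1.23e-4 cm/s × 864 = 0.1063 m/d
Specific discharge q = 0.1063 × 0.004190 = 4.452e-4 m/d
Average linear velocity = 4.452e-4 / 0.33 = 0.001349 m/d
   = 0.001349 × 365 = 0.492 m/yr

0.492 m/yr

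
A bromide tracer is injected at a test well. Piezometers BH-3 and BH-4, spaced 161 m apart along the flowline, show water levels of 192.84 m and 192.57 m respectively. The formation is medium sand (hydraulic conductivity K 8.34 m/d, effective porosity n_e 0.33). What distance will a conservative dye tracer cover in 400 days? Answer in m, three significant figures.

Hydraulic gradient i = (192.84 − 192.57) / 161 = 0.27 / 161 = 0.001677
Darcy flux q = K·i = 8.34 × 0.001677 = 0.01399 m/d
v = Ki/n = 8.34·0.001677/0.33 = 0.04238 m/d
L = v × T = 0.04238 × 400 = 16.95 m

17.0 m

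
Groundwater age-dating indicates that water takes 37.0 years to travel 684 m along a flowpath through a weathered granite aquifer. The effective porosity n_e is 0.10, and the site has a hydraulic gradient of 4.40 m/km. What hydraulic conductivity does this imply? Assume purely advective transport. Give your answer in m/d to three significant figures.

1.15 m/d

t = 37.0 years = 13510 d
v = L / t = 684 / 13510 = 0.05065 m/d
K = v · n / i = 0.05065 × 0.10 / 0.0044 = 1.15 m/d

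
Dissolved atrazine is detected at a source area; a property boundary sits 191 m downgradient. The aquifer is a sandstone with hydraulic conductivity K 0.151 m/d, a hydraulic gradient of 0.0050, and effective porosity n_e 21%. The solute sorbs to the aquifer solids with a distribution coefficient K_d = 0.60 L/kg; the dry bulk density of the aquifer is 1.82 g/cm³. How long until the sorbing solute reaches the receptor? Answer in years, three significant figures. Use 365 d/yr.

902 years

q = Ki = 0.151 × 0.0050 = 7.550e-4 m/d
v_s = q/n_e = 7.550e-4/0.21 = 0.003595 m/d
Retardation R = 1 + ρ_b·K_d/n = 1 + 1.82×0.60/0.21 = 6.200
Contaminant velocity v_c = v/R = 0.003595/6.200 = 5.799e-4 m/d
t = L/v_c = 191/5.799e-4 = 329400 d
   = 329400/365 = 902 yr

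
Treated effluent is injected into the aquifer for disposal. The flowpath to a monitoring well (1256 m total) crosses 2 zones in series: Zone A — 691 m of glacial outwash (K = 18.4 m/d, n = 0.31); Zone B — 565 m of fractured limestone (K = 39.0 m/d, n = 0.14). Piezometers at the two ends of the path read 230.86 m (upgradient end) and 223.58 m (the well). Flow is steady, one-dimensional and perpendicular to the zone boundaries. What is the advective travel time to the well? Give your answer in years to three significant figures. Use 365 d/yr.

Total head drop ΔH = 230.86 − 223.58 = 7.28 m
Continuity: the same q passes through each zone, so ΔH = q·Σ(L_j/K_j) — the zones act as resistances in series.
Σ(L/K) = 691/18.4 + 565/39.0 = 37.55 + 14.49 = 52.04 d
q = ΔH / Σ(L/K) = 7.28 / 52.04 = 0.1399 m/d (same in every zone)
Zone A: v = q/n = 0.1399/0.31 = 0.4513 m/d → t_A = 691/0.4513 = 1531 d
Zone B: v = q/n = 0.1399/0.14 = 0.9992 m/d → t_B = 565/0.9992 = 565.5 d
Total t = 1531 + 565.5 = 2097 d
   = 2097 / 365 = 5.74 yr

5.74 years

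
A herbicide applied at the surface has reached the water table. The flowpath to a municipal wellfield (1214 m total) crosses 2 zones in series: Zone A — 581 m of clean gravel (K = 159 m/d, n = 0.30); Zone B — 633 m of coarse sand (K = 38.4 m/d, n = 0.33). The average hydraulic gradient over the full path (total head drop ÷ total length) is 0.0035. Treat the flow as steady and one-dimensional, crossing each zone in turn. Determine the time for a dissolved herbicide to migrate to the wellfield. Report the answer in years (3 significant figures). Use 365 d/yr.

Continuity: the same q passes through each zone, so ΔH = q·Σ(L_j/K_j) — the zones act as resistances in series.
Σ(L/K) = 581/159 + 633/38.4 = 3.654 + 16.48 = 20.14 d
K_eq = L_total / Σ(L/K) = 1214 / 20.14 = 60.28 m/d
q = K_eq · i = 60.28 × 0.0035 = 0.2110 m/d (same in every zone)
Zone A: v = q/n = 0.2110/0.30 = 0.7033 m/d → t_A = 581/0.7033 = 826.1 d
Zone B: v = q/n = 0.2110/0.33 = 0.6394 m/d → t_B = 633/0.6394 = 990.1 d
Total t = 826.1 + 990.1 = 1816 d
   = 1816 / 365 = 4.98 yr

4.98 years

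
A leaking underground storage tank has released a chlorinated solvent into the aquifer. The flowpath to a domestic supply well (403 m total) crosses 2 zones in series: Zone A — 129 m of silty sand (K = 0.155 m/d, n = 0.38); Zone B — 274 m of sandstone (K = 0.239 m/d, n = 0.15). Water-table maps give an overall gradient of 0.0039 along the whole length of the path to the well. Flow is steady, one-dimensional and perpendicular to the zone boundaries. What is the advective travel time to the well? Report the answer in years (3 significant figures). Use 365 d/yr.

Continuity: the same q passes through each zone, so ΔH = q·Σ(L_j/K_j) — the zones act as resistances in series.
Σ(L/K) = 129/0.155 + 274/0.239 = 832.3 + 1146 = 1979 d
K_eq = L_total / Σ(L/K) = 403 / 1979 = 0.2037 m/d
q = K_eq · i = 0.2037 × 0.0039 = 7.943e-4 m/d (same in every zone)
Zone A: v = q/n = 7.943e-4/0.38 = 0.002090 m/d → t_A = 129/0.002090 = 61710 d
Zone B: v = q/n = 7.943e-4/0.15 = 0.005295 m/d → t_B = 274/0.005295 = 51740 d
Total t = 61710 + 51740 = 113500 d
   = 113500 / 365 = 311 yr

311 years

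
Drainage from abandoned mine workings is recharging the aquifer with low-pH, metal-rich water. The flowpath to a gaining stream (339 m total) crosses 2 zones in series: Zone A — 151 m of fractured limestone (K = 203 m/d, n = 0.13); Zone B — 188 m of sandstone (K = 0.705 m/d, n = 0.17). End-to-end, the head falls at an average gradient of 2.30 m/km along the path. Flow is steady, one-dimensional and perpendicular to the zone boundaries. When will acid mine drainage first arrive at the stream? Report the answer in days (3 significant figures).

17700 days

Steady 1-D flow in series ⇒ the Darcy flux q is identical in every zone and the zone head losses add (resistances L/K in series).
Σ(L/K) = 151/203 + 188/0.705 = 0.7438 + 266.7 = 267.4 d
K_eq = L_total / Σ(L/K) = 339 / 267.4 = 1.268 m/d
q = K_eq · i = 1.268 × 0.0023 = 0.002916 m/d (same in every zone)
Zone A: v = q/n = 0.002916/0.13 = 0.02243 m/d → t_A = 151/0.02243 = 6732 d
Zone B: v = q/n = 0.002916/0.17 = 0.01715 m/d → t_B = 188/0.01715 = 10960 d
Total t = 6732 + 10960 = 17690 d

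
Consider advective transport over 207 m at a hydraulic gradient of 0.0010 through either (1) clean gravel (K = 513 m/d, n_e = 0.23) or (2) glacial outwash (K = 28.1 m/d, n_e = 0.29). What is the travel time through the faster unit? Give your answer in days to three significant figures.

Unit 1 (clean gravel): v = 513×0.0010/0.23 = 2.230 m/d, t = 207/2.230 = 92.81 d
Unit 2 (glacial outwash): v = 28.1×0.0010/0.29 = 0.09690 m/d, t = 207/0.09690 = 2136 d
Faster unit: t = 92.8 d

92.8 days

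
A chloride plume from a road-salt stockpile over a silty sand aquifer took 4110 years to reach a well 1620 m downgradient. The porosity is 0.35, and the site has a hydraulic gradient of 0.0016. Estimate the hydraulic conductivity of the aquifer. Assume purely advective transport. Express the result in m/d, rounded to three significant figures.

0.236 m/d

t = 4110 years = 1.500e6 d
v = L / t = 1620 / 1.500e6 = 0.001080 m/d
K = v · n / i = 0.001080 × 0.35 / 0.0016 = 0.236 m/d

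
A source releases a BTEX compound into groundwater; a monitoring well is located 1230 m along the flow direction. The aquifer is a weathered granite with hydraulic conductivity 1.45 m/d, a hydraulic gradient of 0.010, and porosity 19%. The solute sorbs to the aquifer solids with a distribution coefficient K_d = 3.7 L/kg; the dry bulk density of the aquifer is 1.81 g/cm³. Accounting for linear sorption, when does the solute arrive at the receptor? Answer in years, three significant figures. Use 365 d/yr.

1600 years

Darcy flux q = K·i = 1.45 × 0.010 = 0.01450 m/d
Seepage velocity v = q / n = 0.01450 / 0.19 = 0.07632 m/d
Retardation R = 1 + ρ_b·K_d/n = 1 + 1.81×3.7/0.19 = 36.25
Contaminant velocity v_c = v/R = 0.07632/36.25 = 0.002105 m/d
t = L/v_c = 1230/0.002105 = 584200 d
   = 584200/365 = 1600 yr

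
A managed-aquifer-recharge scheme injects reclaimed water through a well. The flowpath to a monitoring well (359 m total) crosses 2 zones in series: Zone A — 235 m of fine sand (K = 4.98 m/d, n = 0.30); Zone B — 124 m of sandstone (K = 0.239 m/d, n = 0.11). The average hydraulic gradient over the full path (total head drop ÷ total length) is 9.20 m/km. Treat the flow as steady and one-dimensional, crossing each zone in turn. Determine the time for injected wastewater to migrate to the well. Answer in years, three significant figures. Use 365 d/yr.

For zones in series the flux q is common to all zones; the equivalent conductivity is the harmonic (thickness-weighted) mean, K_eq = L_total / Σ(L_j/K_j).
Σ(L/K) = 235/4.98 + 124/0.239 = 47.19 + 518.8 = 566.0 d
K_eq = L_total / Σ(L/K) = 359 / 566.0 = 0.6343 m/d
q = K_eq · i = 0.6343 × 0.0092 = 0.005835 m/d (same in every zone)
Zone A: v = q/n = 0.005835/0.30 = 0.01945 m/d → t_A = 235/0.01945 = 12080 d
Zone B: v = q/n = 0.005835/0.11 = 0.05305 m/d → t_B = 124/0.05305 = 2338 d
Total t = 12080 + 2338 = 14420 d
   = 14420 / 365 = 39.5 yr

39.5 years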